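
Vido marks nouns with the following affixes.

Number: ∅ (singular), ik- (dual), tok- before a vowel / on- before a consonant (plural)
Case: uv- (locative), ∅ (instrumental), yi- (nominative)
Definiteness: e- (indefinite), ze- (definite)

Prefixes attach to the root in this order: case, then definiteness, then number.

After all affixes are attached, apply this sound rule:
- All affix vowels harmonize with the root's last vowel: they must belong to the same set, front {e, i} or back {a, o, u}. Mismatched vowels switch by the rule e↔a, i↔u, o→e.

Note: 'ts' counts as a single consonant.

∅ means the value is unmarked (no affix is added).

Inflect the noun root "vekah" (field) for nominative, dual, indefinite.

Attach case nominative yi- → yivekah.
Attach definiteness indefinite e- → eyivekah.
Attach number dual ik- → ikeyivekah.
Apply vowel harmony: ikeyivekah → ukayuvekah.

ukayuvekah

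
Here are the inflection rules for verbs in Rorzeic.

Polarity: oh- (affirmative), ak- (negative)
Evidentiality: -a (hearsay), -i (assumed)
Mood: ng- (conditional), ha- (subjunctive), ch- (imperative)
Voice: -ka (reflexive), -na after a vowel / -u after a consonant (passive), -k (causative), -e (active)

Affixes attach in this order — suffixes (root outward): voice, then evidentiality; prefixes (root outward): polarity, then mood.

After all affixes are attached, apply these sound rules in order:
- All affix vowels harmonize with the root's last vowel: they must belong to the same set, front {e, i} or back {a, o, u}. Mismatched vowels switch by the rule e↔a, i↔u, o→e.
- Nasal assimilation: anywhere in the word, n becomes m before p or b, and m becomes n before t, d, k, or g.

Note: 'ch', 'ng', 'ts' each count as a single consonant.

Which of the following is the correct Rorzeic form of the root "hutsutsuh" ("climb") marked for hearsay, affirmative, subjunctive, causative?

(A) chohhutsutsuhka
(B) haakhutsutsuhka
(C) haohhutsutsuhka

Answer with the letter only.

Attach polarity affirmative oh- → ohhutsutsuh.
Attach mood subjunctive ha- → haohhutsutsuh.
Attach voice causative -k → haohhutsutsuhk.
Attach evidentiality hearsay -a → haohhutsutsuhka.
Vowel harmony: no change.
Nasal assimilation: no change.
So the correct form is haohhutsutsuhka, option (C).
(B) haakhutsutsuhka is wrong: it uses negative instead of affirmative for polarity.
(A) chohhutsutsuhka is wrong: it uses imperative instead of subjunctive for mood.

C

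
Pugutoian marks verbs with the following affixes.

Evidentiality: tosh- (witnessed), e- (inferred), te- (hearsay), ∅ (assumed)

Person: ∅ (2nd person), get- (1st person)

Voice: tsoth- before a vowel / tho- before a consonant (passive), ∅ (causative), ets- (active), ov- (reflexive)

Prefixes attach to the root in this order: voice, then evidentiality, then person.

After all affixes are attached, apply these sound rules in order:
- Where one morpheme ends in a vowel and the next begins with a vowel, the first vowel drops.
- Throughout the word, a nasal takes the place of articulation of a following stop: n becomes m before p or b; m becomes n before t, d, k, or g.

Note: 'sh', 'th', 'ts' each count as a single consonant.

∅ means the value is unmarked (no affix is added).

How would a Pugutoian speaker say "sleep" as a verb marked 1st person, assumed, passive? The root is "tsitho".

Attach voice passive tho- (before consonant 'ts') → thotsitho.
evidentiality = assumed: zero marking, form stays thotsitho.
Attach person 1st person get- → getthotsitho.
Vowel deletion: no change.
Nasal assimilation: no change.

getthotsitho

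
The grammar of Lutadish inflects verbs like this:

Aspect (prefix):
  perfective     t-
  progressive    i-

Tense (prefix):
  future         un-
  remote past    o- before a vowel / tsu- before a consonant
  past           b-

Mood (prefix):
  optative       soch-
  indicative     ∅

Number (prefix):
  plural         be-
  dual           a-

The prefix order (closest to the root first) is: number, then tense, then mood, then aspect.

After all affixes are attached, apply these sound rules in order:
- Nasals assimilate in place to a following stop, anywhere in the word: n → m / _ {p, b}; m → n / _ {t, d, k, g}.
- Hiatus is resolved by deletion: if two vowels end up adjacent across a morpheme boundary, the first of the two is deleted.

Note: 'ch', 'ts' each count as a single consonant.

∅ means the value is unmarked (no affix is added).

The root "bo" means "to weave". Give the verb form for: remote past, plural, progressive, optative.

Attach number plural be- → bebo.
Attach tense remote past tsu- (before consonant 'b') → tsubebo.
Attach mood optative soch- → sochtsubebo.
Attach aspect progressive i- → isochtsubebo.
Nasal assimilation: no change.
Vowel deletion: no change.

isochtsubebo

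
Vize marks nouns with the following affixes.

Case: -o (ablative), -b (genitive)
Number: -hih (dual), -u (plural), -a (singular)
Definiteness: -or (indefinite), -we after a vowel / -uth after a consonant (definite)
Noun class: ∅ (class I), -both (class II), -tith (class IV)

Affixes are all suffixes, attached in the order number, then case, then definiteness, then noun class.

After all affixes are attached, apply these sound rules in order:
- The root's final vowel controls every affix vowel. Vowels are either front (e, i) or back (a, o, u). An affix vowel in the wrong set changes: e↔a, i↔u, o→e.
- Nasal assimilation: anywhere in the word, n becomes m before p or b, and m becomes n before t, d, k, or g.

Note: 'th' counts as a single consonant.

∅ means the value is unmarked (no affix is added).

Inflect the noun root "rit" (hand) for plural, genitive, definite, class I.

Attach number plural -u → ritu.
Attach case genitive -b → ritub.
Attach definiteness definite -uth (after consonant 'b') → ritubuth.
noun class = class I: zero marking, form stays ritubuth.
Apply vowel harmony: ritubuth → ritibith.
Nasal assimilation: no change.

ritibith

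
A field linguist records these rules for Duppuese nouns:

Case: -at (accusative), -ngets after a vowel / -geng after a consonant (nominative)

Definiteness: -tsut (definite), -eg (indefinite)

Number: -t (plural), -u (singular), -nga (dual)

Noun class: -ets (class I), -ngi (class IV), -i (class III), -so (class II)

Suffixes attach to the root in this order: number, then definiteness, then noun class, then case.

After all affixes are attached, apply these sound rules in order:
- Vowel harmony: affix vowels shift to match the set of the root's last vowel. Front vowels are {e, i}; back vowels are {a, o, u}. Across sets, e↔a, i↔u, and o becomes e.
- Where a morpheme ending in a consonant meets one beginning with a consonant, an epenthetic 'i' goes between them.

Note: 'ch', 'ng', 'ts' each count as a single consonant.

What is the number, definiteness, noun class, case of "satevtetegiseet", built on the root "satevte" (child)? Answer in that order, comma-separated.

plural, indefinite, class II, accusative

Segment: satevte-t-eg-so-at.
number: -t → plural.
definiteness: -eg → indefinite.
noun class: -so → class II.
case: -at → accusative.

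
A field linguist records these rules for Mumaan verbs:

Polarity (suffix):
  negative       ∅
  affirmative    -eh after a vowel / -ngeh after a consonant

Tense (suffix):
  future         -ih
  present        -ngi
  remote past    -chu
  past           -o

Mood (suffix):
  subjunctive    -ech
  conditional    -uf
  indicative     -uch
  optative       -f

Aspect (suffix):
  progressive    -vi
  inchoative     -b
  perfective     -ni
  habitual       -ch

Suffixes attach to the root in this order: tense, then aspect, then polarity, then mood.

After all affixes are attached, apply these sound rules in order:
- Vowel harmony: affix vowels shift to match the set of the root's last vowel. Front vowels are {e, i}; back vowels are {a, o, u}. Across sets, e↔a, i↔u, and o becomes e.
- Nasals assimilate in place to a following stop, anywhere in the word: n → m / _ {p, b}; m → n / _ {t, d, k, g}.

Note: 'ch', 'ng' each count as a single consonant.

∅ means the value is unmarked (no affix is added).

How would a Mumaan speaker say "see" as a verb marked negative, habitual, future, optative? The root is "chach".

chachuhchf

Attach tense future -ih → chachih.
Attach aspect habitual -ch → chachihch.
polarity = negative: zero marking, form stays chachihch.
Attach mood optative -f → chachihchf.
Apply vowel harmony: chachihchf → chachuhchf.
Nasal assimilation: no change.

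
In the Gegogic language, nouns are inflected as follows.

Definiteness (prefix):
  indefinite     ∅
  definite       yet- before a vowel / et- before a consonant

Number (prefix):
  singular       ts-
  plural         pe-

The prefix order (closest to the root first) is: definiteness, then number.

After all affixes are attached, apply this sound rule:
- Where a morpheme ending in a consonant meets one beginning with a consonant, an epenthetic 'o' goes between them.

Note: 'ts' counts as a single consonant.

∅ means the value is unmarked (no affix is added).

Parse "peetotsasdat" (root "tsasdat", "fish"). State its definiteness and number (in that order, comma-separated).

Segment: pe-et-tsasdat.
definiteness: yet/et- → definite.
number: pe- → plural.

definite, plural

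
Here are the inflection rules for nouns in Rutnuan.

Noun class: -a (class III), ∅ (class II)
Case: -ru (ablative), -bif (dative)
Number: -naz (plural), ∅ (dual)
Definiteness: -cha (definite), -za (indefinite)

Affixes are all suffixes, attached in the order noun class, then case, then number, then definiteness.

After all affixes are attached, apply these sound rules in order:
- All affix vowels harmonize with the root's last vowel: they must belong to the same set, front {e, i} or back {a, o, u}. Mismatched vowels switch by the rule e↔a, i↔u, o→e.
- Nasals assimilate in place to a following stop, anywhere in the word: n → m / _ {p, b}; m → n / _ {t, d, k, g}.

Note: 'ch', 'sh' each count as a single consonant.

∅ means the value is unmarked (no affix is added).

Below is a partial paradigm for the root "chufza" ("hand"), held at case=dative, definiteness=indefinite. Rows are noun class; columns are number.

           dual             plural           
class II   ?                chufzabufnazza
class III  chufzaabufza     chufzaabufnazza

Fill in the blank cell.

noun class = class II: zero marking, form stays chufza.
Attach case dative -bif → chufzabif.
number = dual: zero marking, form stays chufzabif.
Attach definiteness indefinite -za → chufzabifza.
Apply vowel harmony: chufzabifza → chufzabufza.
Nasal assimilation: no change.

chufzabufza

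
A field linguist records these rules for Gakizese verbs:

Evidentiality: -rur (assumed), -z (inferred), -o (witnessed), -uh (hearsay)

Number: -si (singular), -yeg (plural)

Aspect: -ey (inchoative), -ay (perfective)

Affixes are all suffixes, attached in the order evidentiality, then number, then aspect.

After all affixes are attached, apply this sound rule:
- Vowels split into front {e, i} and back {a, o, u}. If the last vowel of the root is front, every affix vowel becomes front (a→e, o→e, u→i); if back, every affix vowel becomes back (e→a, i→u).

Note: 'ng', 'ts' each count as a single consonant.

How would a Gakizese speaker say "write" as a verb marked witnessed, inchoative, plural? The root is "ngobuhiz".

ngobuhizeyegey

Attach evidentiality witnessed -o → ngobuhizo.
Attach number plural -yeg → ngobuhizoyeg.
Attach aspect inchoative -ey → ngobuhizoyegey.
Apply vowel harmony: ngobuhizoyegey → ngobuhizeyegey.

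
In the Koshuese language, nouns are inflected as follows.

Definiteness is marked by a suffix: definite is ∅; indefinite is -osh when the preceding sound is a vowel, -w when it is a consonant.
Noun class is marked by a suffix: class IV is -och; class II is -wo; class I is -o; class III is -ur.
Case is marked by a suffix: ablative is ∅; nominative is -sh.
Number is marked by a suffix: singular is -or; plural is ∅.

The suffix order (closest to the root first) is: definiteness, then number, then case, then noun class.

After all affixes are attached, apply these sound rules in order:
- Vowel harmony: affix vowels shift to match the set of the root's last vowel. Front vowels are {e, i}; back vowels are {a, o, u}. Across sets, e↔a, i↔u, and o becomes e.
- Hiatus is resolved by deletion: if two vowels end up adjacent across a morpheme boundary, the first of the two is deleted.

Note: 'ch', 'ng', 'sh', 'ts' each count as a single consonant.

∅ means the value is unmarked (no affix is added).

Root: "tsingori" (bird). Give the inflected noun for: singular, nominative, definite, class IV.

definiteness = definite: zero marking, form stays tsingori.
Attach number singular -or → tsingorior.
Attach case nominative -sh → tsingoriorsh.
Attach noun class class IV -och → tsingoriorshoch.
Apply vowel harmony: tsingoriorshoch → tsingoriershech.
Apply vowel deletion: tsingoriershech → tsingorershech.

tsingorershech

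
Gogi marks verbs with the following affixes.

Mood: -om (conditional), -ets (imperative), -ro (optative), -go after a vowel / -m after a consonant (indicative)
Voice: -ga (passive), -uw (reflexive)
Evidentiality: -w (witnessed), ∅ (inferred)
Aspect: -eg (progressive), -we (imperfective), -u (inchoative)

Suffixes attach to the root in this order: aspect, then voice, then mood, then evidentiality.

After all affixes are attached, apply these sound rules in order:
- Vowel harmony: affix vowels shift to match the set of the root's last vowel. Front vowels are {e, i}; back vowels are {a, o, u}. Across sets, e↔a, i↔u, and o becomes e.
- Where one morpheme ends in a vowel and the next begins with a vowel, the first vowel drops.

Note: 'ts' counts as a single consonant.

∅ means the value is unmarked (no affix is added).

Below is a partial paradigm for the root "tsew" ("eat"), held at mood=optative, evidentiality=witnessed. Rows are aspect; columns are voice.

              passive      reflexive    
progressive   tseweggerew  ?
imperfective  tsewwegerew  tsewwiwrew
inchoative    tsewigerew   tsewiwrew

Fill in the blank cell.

Attach aspect progressive -eg → tseweg.
Attach voice reflexive -uw → tseweguw.
Attach mood optative -ro → tseweguwro.
Attach evidentiality witnessed -w → tseweguwrow.
Apply vowel harmony: tseweguwrow → tsewegiwrew.
Vowel deletion: no change.

tsewegiwrew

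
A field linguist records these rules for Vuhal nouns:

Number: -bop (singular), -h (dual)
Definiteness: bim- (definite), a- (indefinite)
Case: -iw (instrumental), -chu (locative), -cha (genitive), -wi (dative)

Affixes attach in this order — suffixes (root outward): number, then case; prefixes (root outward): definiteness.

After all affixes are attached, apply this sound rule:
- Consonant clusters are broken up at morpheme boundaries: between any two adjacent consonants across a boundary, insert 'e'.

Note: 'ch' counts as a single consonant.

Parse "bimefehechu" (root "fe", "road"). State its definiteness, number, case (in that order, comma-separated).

Segment: bim-fe-h-chu.
definiteness: bim- → definite.
number: -h → dual.
case: -chu → locative.

definite, dual, locative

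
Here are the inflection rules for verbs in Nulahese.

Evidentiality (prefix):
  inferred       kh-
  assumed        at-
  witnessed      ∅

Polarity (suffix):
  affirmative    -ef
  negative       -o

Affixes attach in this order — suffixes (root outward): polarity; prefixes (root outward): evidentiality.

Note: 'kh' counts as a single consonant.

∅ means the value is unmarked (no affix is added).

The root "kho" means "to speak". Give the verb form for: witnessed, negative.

khoo

Attach polarity negative -o → khoo.
evidentiality = witnessed: zero marking, form stays khoo.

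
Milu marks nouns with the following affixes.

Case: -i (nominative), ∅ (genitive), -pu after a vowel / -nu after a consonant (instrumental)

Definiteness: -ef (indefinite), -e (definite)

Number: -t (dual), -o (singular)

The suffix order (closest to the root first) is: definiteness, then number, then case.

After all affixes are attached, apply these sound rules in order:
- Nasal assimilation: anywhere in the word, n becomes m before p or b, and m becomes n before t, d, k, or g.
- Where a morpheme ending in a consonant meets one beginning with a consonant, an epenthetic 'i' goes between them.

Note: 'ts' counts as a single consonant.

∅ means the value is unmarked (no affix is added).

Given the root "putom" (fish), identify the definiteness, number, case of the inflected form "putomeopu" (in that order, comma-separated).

Segment: putom-e-o-pu.
definiteness: -e → definite.
number: -o → singular.
case: -pu/nu → instrumental.

definite, singular, instrumental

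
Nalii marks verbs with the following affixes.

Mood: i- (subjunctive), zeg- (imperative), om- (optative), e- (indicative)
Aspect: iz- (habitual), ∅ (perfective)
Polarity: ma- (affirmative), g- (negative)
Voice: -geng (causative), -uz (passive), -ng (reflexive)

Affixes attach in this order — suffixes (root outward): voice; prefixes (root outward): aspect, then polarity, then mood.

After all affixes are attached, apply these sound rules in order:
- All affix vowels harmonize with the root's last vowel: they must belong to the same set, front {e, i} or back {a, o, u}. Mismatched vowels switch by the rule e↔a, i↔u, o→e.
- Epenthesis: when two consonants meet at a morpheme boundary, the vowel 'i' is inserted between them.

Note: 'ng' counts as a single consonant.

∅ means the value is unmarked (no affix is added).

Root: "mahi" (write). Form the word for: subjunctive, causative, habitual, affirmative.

Attach aspect habitual iz- → izmahi.
Attach polarity affirmative ma- → maizmahi.
Attach voice causative -geng → maizmahigeng.
Attach mood subjunctive i- → imaizmahigeng.
Apply vowel harmony: imaizmahigeng → imeizmahigeng.
Apply epenthesis: imeizmahigeng → imeizimahigeng.

imeizimahigeng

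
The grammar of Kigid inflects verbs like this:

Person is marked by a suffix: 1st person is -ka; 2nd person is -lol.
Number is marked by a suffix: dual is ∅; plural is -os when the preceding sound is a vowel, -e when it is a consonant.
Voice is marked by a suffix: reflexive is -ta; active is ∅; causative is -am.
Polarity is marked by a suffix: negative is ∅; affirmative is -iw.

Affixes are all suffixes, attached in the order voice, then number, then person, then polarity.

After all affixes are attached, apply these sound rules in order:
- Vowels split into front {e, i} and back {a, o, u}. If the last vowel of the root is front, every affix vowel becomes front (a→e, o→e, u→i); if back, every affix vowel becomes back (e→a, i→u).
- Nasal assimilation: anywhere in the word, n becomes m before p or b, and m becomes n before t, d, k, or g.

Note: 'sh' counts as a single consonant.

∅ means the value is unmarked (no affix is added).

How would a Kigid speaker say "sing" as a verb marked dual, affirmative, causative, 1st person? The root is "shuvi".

Attach voice causative -am → shuviam.
number = dual: zero marking, form stays shuviam.
Attach person 1st person -ka → shuviamka.
Attach polarity affirmative -iw → shuviamkaiw.
Apply vowel harmony: shuviamkaiw → shuviemkeiw.
Apply nasal assimilation: shuviemkeiw → shuvienkeiw.

shuvienkeiw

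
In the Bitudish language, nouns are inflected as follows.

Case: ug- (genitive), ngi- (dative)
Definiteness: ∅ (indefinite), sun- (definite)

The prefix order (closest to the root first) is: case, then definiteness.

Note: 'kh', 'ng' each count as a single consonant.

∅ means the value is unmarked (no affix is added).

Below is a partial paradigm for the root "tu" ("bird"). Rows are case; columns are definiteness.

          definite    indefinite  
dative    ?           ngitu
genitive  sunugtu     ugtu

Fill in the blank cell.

sunngitu

Attach case dative ngi- → ngitu.
Attach definiteness definite sun- → sunngitu.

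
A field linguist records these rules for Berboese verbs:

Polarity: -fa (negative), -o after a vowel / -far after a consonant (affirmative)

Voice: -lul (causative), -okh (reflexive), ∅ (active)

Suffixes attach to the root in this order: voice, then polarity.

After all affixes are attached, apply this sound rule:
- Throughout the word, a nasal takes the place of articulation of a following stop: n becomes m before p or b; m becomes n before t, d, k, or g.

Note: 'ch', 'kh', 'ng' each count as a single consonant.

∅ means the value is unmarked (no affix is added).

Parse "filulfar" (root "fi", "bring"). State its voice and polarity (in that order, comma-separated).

causative, affirmative

Segment: fi-lul-far.
voice: -lul → causative.
polarity: -o/far → affirmative.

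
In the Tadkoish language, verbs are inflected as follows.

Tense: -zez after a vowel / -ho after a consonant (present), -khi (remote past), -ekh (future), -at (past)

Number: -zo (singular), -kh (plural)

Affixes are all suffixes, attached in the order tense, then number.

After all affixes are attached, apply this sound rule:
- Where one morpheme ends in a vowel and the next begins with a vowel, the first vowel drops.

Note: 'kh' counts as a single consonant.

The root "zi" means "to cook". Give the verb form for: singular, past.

Attach tense past -at → ziat.
Attach number singular -zo → ziatzo.
Apply vowel deletion: ziatzo → zatzo.

zatzo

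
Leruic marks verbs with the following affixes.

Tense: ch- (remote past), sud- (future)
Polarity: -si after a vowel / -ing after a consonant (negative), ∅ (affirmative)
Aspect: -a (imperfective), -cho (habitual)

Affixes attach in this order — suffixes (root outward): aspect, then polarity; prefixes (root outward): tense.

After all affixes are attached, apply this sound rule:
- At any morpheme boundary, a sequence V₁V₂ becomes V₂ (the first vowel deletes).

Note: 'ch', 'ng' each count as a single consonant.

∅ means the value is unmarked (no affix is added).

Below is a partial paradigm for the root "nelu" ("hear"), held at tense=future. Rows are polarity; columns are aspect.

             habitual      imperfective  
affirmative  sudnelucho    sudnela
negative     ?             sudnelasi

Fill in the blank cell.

Attach tense future sud- → sudnelu.
Attach aspect habitual -cho → sudnelucho.
Attach polarity negative -si (after vowel 'o') → sudneluchosi.
Vowel deletion: no change.

sudneluchosi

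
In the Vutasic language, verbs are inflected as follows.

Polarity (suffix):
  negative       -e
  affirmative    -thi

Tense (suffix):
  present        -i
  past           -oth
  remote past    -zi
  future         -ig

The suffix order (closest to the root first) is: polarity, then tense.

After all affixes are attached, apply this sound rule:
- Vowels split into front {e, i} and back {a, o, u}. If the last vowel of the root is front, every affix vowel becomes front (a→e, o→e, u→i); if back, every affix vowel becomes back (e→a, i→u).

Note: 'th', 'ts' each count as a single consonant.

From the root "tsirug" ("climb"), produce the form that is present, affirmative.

tsirugthuu

Attach polarity affirmative -thi → tsirugthi.
Attach tense present -i → tsirugthii.
Apply vowel harmony: tsirugthii → tsirugthuu.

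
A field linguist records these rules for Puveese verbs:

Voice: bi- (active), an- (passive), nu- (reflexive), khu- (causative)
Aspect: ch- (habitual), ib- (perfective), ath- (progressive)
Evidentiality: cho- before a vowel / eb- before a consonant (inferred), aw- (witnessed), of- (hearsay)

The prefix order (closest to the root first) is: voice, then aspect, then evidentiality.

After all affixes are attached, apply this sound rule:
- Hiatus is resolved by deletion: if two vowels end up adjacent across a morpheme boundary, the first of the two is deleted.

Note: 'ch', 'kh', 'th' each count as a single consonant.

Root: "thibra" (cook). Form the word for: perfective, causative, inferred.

Attach voice causative khu- → khuthibra.
Attach aspect perfective ib- → ibkhuthibra.
Attach evidentiality inferred cho- (before vowel 'i') → choibkhuthibra.
Apply vowel deletion: choibkhuthibra → chibkhuthibra.

chibkhuthibra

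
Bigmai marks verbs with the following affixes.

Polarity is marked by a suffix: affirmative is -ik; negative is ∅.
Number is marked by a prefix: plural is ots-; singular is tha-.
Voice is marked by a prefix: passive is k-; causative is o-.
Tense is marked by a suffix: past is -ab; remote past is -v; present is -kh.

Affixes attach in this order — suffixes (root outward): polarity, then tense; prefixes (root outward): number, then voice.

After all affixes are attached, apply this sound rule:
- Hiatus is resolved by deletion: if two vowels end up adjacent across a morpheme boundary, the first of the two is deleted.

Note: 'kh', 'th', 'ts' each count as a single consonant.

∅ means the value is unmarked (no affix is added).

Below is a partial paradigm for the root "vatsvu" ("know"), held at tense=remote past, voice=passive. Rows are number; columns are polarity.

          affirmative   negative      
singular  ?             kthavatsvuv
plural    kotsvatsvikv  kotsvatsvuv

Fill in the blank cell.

kthavatsvikv

Attach number singular tha- → thavatsvu.
Attach polarity affirmative -ik → thavatsvuik.
Attach tense remote past -v → thavatsvuikv.
Attach voice passive k- → kthavatsvuikv.
Apply vowel deletion: kthavatsvuikv → kthavatsvikv.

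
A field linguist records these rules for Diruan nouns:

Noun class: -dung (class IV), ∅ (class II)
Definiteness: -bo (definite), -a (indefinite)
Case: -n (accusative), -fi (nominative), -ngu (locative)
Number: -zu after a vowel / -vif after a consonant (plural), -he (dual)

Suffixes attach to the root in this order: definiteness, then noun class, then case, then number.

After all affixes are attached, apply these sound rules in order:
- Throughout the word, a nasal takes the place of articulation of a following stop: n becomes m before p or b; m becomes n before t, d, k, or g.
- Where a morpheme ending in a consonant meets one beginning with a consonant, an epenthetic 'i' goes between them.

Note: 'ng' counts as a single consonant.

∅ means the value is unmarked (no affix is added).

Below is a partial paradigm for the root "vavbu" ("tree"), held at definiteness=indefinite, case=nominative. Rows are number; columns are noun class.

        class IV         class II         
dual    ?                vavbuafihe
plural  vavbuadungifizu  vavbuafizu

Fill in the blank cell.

Attach definiteness indefinite -a → vavbua.
Attach noun class class IV -dung → vavbuadung.
Attach case nominative -fi → vavbuadungfi.
Attach number dual -he → vavbuadungfihe.
Nasal assimilation: no change.
Apply epenthesis: vavbuadungfihe → vavbuadungifihe.

vavbuadungifihe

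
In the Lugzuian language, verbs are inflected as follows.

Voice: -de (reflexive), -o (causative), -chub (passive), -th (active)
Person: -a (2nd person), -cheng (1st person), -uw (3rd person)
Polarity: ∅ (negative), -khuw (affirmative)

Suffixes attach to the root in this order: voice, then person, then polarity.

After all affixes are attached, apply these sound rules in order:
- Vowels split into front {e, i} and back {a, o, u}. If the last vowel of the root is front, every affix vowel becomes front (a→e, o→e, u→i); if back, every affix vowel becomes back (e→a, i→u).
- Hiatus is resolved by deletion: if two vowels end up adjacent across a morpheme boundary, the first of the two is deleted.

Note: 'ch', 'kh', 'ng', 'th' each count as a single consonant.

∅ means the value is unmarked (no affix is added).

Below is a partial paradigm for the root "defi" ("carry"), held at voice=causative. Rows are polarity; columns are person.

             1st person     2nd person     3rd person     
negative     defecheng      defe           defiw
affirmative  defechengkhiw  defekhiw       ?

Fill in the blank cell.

defiwkhiw

Attach voice causative -o → defio.
Attach person 3rd person -uw → defiouw.
Attach polarity affirmative -khuw → defiouwkhuw.
Apply vowel harmony: defiouwkhuw → defieiwkhiw.
Apply vowel deletion: defieiwkhiw → defiwkhiw.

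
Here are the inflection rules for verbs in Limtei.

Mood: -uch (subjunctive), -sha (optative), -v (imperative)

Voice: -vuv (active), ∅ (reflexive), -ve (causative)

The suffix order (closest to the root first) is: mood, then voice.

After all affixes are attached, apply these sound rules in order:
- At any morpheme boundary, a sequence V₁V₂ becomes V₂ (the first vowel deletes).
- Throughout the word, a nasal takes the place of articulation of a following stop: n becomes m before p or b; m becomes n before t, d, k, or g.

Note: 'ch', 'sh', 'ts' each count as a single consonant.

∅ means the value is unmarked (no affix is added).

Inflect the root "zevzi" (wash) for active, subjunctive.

zevzuchvuv

Attach mood subjunctive -uch → zevziuch.
Attach voice active -vuv → zevziuchvuv.
Apply vowel deletion: zevziuchvuv → zevzuchvuv.
Nasal assimilation: no change.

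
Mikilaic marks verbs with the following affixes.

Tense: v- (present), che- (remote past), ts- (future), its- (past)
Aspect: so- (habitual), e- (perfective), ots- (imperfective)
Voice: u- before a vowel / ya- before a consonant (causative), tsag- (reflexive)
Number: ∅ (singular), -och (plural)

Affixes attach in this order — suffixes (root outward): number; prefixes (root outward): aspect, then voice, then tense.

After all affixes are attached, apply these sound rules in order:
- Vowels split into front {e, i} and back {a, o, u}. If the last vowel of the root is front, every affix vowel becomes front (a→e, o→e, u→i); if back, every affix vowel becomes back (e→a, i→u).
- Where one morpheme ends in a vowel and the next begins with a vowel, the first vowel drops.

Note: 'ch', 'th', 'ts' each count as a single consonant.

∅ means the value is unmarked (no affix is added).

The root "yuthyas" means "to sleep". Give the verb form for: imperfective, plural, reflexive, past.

utstsagotsyuthyasoch

Attach aspect imperfective ots- → otsyuthyas.
Attach voice reflexive tsag- → tsagotsyuthyas.
Attach number plural -och → tsagotsyuthyasoch.
Attach tense past its- → itstsagotsyuthyasoch.
Apply vowel harmony: itstsagotsyuthyasoch → utstsagotsyuthyasoch.
Vowel deletion: no change.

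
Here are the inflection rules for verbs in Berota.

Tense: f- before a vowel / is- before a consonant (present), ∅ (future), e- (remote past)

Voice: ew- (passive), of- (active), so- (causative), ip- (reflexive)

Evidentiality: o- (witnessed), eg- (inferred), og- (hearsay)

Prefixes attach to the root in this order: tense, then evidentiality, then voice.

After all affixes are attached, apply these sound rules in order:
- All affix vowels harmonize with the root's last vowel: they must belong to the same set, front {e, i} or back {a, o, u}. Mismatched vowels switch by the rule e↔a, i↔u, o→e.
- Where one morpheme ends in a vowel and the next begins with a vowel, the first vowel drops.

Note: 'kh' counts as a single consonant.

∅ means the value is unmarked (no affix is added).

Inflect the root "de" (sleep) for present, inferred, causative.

segisde

Attach tense present is- (before consonant 'd') → isde.
Attach evidentiality inferred eg- → egisde.
Attach voice causative so- → soegisde.
Apply vowel harmony: soegisde → seegisde.
Apply vowel deletion: seegisde → segisde.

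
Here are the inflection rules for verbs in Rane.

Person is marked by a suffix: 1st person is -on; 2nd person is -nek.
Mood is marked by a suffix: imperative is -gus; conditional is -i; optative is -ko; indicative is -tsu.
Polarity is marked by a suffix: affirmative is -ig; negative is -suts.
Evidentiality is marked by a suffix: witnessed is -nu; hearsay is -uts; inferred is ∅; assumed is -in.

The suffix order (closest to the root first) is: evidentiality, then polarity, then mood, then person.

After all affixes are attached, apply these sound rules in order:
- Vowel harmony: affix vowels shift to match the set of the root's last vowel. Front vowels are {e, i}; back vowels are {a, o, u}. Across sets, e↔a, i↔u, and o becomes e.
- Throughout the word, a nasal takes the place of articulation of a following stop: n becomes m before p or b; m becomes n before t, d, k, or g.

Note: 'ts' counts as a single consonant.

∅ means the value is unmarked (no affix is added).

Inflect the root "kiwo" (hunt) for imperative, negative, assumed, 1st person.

Attach evidentiality assumed -in → kiwoin.
Attach polarity negative -suts → kiwoinsuts.
Attach mood imperative -gus → kiwoinsutsgus.
Attach person 1st person -on → kiwoinsutsguson.
Apply vowel harmony: kiwoinsutsguson → kiwounsutsguson.
Nasal assimilation: no change.

kiwounsutsguson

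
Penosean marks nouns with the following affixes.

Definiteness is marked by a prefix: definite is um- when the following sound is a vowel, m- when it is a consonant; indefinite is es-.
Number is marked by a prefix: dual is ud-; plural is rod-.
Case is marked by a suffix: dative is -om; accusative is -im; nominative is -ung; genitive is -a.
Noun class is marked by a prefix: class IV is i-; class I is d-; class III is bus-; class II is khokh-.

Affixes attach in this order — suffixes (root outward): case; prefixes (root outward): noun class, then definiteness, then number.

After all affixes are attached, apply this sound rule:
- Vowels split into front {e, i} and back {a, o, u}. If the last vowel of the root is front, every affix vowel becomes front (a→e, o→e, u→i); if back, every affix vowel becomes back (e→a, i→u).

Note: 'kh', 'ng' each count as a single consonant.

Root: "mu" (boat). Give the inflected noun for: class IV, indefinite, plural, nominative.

Attach noun class class IV i- → imu.
Attach case nominative -ung → imuung.
Attach definiteness indefinite es- → esimuung.
Attach number plural rod- → rodesimuung.
Apply vowel harmony: rodesimuung → rodasumuung.

rodasumuung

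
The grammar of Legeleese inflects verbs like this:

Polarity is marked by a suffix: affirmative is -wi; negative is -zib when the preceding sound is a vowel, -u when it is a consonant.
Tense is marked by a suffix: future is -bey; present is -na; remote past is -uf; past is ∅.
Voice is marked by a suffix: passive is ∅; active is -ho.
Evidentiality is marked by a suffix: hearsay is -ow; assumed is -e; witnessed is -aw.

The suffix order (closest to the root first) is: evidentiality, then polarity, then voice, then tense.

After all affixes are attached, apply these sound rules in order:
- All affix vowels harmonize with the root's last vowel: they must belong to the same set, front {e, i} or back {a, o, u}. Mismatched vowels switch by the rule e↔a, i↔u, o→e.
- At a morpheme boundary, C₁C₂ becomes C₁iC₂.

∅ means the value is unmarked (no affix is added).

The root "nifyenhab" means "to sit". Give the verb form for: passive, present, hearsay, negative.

nifyenhabowuna

Attach evidentiality hearsay -ow → nifyenhabow.
Attach polarity negative -u (after consonant 'w') → nifyenhabowu.
voice = passive: zero marking, form stays nifyenhabowu.
Attach tense present -na → nifyenhabowuna.
Vowel harmony: no change.
Epenthesis: no change.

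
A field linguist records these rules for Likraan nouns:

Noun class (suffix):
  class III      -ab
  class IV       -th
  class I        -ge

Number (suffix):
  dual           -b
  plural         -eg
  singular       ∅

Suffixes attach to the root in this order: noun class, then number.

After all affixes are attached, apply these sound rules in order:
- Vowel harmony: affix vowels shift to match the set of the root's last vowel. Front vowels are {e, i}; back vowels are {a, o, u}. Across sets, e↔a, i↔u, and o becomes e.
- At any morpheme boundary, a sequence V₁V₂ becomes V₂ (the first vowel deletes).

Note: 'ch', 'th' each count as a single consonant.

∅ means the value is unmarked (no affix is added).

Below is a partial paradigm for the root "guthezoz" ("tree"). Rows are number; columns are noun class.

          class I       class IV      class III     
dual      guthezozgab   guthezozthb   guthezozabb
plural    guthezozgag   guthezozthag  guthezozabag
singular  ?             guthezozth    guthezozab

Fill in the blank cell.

guthezozga

Attach noun class class I -ge → guthezozge.
number = singular: zero marking, form stays guthezozge.
Apply vowel harmony: guthezozge → guthezozga.
Vowel deletion: no change.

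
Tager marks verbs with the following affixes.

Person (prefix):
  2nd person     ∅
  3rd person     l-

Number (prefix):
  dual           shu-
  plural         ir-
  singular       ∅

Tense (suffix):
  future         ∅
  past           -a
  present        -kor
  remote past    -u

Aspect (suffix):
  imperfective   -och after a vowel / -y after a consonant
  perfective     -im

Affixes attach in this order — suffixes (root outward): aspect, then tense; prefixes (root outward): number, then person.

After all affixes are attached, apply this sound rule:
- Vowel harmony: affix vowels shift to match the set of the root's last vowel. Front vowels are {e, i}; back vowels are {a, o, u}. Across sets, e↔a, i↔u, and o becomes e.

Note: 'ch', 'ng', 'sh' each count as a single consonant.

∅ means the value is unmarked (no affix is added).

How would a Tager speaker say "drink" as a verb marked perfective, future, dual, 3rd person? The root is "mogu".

lshumoguum

Attach aspect perfective -im → moguim.
Attach number dual shu- → shumoguim.
Attach person 3rd person l- → lshumoguim.
tense = future: zero marking, form stays lshumoguim.
Apply vowel harmony: lshumoguim → lshumoguum.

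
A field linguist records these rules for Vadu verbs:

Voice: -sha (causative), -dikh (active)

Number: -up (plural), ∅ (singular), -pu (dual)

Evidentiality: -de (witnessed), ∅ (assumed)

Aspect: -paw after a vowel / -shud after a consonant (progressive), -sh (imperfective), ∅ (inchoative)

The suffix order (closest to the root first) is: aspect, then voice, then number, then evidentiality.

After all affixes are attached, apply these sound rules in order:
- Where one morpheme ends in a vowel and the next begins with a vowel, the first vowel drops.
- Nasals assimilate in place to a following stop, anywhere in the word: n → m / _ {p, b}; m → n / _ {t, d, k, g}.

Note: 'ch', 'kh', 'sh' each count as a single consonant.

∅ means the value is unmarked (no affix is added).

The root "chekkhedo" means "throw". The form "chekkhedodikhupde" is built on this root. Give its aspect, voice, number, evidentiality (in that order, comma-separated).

Segment: chekkhedo-dikh-up-de.
aspect: ∅ → inchoative.
voice: -dikh → active.
number: -up → plural.
evidentiality: -de → witnessed.

inchoative, active, plural, witnessed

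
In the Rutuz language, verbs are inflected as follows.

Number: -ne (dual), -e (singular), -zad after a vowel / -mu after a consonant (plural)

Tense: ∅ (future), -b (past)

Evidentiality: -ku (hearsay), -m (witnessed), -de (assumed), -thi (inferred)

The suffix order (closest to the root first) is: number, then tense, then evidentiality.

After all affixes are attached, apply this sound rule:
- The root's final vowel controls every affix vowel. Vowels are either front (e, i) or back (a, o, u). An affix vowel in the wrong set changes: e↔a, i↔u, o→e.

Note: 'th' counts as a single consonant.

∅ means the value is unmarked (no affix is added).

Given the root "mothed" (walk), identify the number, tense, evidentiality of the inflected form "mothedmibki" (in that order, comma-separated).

plural, past, hearsay

Segment: mothed-mu-b-ku.
number: -zad/mu → plural.
tense: -b → past.
evidentiality: -ku → hearsay.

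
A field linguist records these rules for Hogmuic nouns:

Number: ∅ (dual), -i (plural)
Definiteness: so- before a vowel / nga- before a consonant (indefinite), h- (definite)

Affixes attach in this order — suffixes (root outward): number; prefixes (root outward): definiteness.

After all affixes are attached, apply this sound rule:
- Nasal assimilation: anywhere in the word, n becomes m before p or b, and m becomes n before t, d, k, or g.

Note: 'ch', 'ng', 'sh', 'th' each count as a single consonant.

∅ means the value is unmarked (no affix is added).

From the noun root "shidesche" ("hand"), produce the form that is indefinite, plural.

ngashideschei

Attach definiteness indefinite nga- (before consonant 'sh') → ngashidesche.
Attach number plural -i → ngashideschei.
Nasal assimilation: no change.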